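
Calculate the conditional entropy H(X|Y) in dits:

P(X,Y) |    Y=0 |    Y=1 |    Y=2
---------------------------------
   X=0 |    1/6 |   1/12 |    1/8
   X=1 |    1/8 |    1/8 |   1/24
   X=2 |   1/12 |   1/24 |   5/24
0.4352 dits

Using the chain rule: H(X|Y) = H(X,Y) - H(Y)

First, compute H(X,Y) = 0.9052 dits

Marginal P(Y) = (3/8, 1/4, 3/8)
H(Y) = 0.4700 dits

H(X|Y) = H(X,Y) - H(Y) = 0.9052 - 0.4700 = 0.4352 dits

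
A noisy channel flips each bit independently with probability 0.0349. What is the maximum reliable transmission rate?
0.7816 bits

For a binary symmetric channel (BSC) with error probability p:
Capacity C = 1 - H(p) bits per symbol

where H(p) = -p log₂(p) - (1-p) log₂(1-p) is the binary entropy function.

H(0.0349) = 0.2184 bits
C = 1 - 0.2184 = 0.7816 bits per symbol

This means we can reliably transmit up to 0.7816 bits of information per channel use.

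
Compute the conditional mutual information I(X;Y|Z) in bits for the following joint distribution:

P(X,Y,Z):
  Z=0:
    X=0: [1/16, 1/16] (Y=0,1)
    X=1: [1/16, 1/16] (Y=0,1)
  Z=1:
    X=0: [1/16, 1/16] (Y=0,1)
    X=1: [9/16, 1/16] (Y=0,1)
0.0694 bits

Conditional mutual information: I(X;Y|Z) = H(X|Z) + H(Y|Z) - H(X,Y|Z)

H(Z) = 0.8113
H(X,Z) = 1.5488 → H(X|Z) = 0.7375
H(Y,Z) = 1.5488 → H(Y|Z) = 0.7375
H(X,Y,Z) = 2.2169 → H(X,Y|Z) = 1.4056

I(X;Y|Z) = 0.7375 + 0.7375 - 1.4056 = 0.0694 bits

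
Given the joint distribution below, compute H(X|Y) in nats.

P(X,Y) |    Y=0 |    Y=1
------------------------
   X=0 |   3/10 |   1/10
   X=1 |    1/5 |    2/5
0.5867 nats

Using the chain rule: H(X|Y) = H(X,Y) - H(Y)

First, compute H(X,Y) = 1.2799 nats

Marginal P(Y) = (1/2, 1/2)
H(Y) = 0.6931 nats

H(X|Y) = H(X,Y) - H(Y) = 1.2799 - 0.6931 = 0.5867 nats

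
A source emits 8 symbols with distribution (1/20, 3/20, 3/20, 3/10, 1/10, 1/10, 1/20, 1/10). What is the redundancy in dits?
0.0690 dits

Redundancy measures how far a source is from maximum entropy:
R = H_max - H(X)

Maximum entropy for 8 symbols: H_max = log_10(8) = 0.9031 dits
Actual entropy: H(X) = 0.8341 dits
Redundancy: R = 0.9031 - 0.8341 = 0.0690 dits

This redundancy represents potential for compression: the source could be compressed by 0.0690 dits per symbol.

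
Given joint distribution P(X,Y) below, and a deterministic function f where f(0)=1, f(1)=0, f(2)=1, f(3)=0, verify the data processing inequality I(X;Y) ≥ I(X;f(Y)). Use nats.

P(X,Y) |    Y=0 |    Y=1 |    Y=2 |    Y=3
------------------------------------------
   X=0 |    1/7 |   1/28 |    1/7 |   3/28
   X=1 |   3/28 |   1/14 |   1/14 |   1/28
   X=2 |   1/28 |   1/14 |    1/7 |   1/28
I(X;Y) = 0.0658, I(X;f(Y)) = 0.0009, inequality holds: 0.0658 ≥ 0.0009

Data Processing Inequality: For any Markov chain X → Y → Z, we have I(X;Y) ≥ I(X;Z).

Here Z = f(Y) is a deterministic function of Y, forming X → Y → Z.

Original I(X;Y) = 0.0658 nats

After applying f:
P(X,Z) where Z=f(Y):
- P(X,Z=0) = P(X,Y=1) + P(X,Y=3)
- P(X,Z=1) = P(X,Y=0) + P(X,Y=2)

I(X;Z) = I(X;f(Y)) = 0.0009 nats

Verification: 0.0658 ≥ 0.0009 ✓

Information cannot be created by processing; the function f can only lose information about X.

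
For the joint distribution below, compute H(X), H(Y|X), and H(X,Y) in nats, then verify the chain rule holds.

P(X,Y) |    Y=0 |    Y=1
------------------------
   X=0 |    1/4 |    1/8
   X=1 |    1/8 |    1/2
H(X,Y) = 1.2130, H(X) = 0.6616, H(Y|X) = 0.5514 (all in nats)

Chain rule: H(X,Y) = H(X) + H(Y|X)

Left side — joint entropy directly:
H(X,Y) = -Σ p(x,y) log p(x,y) = 1.2130 nats

Right side — compute H(Y|X) from the conditional distributions:
P(X) = (3/8, 5/8), so H(X) = 0.6616 nats
H(Y|X) = Σ_x P(X=x) · H(Y|X=x):
  P(Y|X=0) = (2/3, 1/3), H(Y|X=0) = 0.6365, weight P(X=0) = 3/8
  P(Y|X=1) = (1/5, 4/5), H(Y|X=1) = 0.5004, weight P(X=1) = 5/8
H(Y|X) = 0.5514 nats

H(X) + H(Y|X) = 0.6616 + 0.5514 = 1.2130 nats

Both sides equal 1.2130 nats. ✓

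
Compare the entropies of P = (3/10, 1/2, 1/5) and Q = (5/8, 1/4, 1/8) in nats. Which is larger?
P

Computing entropies in nats:
H(P) = 1.0297
H(Q) = 0.9003

Distribution P has higher entropy.

Intuition: The distribution closer to uniform (more spread out) has higher entropy.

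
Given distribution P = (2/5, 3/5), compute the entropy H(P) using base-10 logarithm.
0.2923 dits

Shannon entropy is H(X) = -Σ p(x) log p(x).

For P = (2/5, 3/5):
H = -2/5 × log_10(2/5) -3/5 × log_10(3/5)
H = 0.2923 dits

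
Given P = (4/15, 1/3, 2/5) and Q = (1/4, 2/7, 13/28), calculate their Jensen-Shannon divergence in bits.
0.0032 bits

Jensen-Shannon divergence is:
JSD(P||Q) = 0.5 × D_KL(P||M) + 0.5 × D_KL(Q||M)
where M = 0.5 × (P + Q) is the mixture distribution.

M = 0.5 × (4/15, 1/3, 2/5) + 0.5 × (1/4, 2/7, 13/28) = (0.258333, 0.309524, 0.432143)

D_KL(P||M) = 0.0032 bits
D_KL(Q||M) = 0.0032 bits

JSD(P||Q) = 0.5 × 0.0032 + 0.5 × 0.0032 = 0.0032 bits

Unlike KL divergence, JSD is symmetric and bounded: 0 ≤ JSD ≤ log(2).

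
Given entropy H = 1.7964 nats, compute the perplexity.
6.0279

Perplexity is e^H (or exp(H) for natural log).

H = 1.7964 nats
Perplexity = e^1.7964 = 6.0279

Interpretation: The model's uncertainty is equivalent to choosing uniformly among 6.0 options.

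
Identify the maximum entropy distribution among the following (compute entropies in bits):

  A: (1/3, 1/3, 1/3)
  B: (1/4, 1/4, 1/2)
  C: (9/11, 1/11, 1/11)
A

For a discrete distribution over n outcomes, entropy is maximized by the uniform distribution.

Computing entropies:
H(A) = 1.5850 bits
H(B) = 1.5000 bits
H(C) = 0.8659 bits

The uniform distribution (where all probabilities equal 1/3) achieves the maximum entropy of log_2(3) = 1.5850 bits.

Distribution A has the highest entropy.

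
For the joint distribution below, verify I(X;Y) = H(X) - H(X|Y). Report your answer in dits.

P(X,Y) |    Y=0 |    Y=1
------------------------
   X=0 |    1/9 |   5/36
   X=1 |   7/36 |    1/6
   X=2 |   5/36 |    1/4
I(X;Y) = 0.0054 dits

Mutual information has multiple equivalent forms:
- I(X;Y) = H(X) - H(X|Y)
- I(X;Y) = H(Y) - H(Y|X)
- I(X;Y) = H(X) + H(Y) - H(X,Y)

Computing all quantities:
H(X) = 0.4698, H(Y) = 0.2983, H(X,Y) = 0.7627
H(X|Y) = 0.4643, H(Y|X) = 0.2929

Verification:
H(X) - H(X|Y) = 0.4698 - 0.4643 = 0.0054
H(Y) - H(Y|X) = 0.2983 - 0.2929 = 0.0054
H(X) + H(Y) - H(X,Y) = 0.4698 + 0.2983 - 0.7627 = 0.0054

All forms give I(X;Y) = 0.0054 dits. ✓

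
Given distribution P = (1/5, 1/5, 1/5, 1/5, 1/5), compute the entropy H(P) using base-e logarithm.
1.6094 nats

Shannon entropy is H(X) = -Σ p(x) log p(x).

For P = (1/5, 1/5, 1/5, 1/5, 1/5):
H = -1/5 × log_e(1/5) -1/5 × log_e(1/5) -1/5 × log_e(1/5) -1/5 × log_e(1/5) -1/5 × log_e(1/5)
H = 1.6094 nats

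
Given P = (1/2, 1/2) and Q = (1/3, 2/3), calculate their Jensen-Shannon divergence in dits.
0.0062 dits

Jensen-Shannon divergence is:
JSD(P||Q) = 0.5 × D_KL(P||M) + 0.5 × D_KL(Q||M)
where M = 0.5 × (P + Q) is the mixture distribution.

M = 0.5 × (1/2, 1/2) + 0.5 × (1/3, 2/3) = (5/12, 7/12)

D_KL(P||M) = 0.0061 dits
D_KL(Q||M) = 0.0064 dits

JSD(P||Q) = 0.5 × 0.0061 + 0.5 × 0.0064 = 0.0062 dits

Unlike KL divergence, JSD is symmetric and bounded: 0 ≤ JSD ≤ log(2).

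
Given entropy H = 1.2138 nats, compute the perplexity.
3.3663

Perplexity is e^H (or exp(H) for natural log).

H = 1.2138 nats
Perplexity = e^1.2138 = 3.3663

Interpretation: The model's uncertainty is equivalent to choosing uniformly among 3.4 options.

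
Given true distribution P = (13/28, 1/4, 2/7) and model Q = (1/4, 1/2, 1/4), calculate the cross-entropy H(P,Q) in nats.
1.2130 nats

Cross-entropy: H(P,Q) = -Σ p(x) log q(x)

Alternatively: H(P,Q) = H(P) + D_KL(P||Q)
H(P) = 1.0607 nats
D_KL(P||Q) = 0.1523 nats

H(P,Q) = 1.0607 + 0.1523 = 1.2130 nats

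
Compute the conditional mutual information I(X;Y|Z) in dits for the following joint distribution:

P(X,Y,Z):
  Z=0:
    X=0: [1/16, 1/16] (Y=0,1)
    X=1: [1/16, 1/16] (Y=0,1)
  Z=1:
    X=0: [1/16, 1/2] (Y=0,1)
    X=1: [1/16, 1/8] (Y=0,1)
0.0097 dits

Conditional mutual information: I(X;Y|Z) = H(X|Z) + H(Y|Z) - H(X,Y|Z)

H(Z) = 0.2442
H(X,Z) = 0.5026 → H(X|Z) = 0.2584
H(Y,Z) = 0.4662 → H(Y|Z) = 0.2220
H(X,Y,Z) = 0.7149 → H(X,Y|Z) = 0.4707

I(X;Y|Z) = 0.2584 + 0.2220 - 0.4707 = 0.0097 dits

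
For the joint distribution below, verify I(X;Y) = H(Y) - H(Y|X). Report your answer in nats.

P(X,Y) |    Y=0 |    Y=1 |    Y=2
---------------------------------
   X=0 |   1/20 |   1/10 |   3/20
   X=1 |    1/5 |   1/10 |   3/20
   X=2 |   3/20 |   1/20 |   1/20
I(X;Y) = 0.0622 nats

Mutual information has multiple equivalent forms:
- I(X;Y) = H(X) - H(X|Y)
- I(X;Y) = H(Y) - H(Y|X)
- I(X;Y) = H(X) + H(Y) - H(X,Y)

Computing all quantities:
H(X) = 1.0671, H(Y) = 1.0805, H(X,Y) = 2.0855
H(X|Y) = 1.0049, H(Y|X) = 1.0184

Verification:
H(X) - H(X|Y) = 1.0671 - 1.0049 = 0.0622
H(Y) - H(Y|X) = 1.0805 - 1.0184 = 0.0622
H(X) + H(Y) - H(X,Y) = 1.0671 + 1.0805 - 2.0855 = 0.0622

All forms give I(X;Y) = 0.0622 nats. ✓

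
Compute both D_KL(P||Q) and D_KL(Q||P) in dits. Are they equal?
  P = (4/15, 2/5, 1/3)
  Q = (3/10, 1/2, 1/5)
D_KL(P||Q) = 0.0215, D_KL(Q||P) = 0.0194

KL divergence is not symmetric: D_KL(P||Q) ≠ D_KL(Q||P) in general.

D_KL(P||Q) = 0.0215 dits
D_KL(Q||P) = 0.0194 dits

No, they are not equal!

This asymmetry is why KL divergence is not a true distance metric.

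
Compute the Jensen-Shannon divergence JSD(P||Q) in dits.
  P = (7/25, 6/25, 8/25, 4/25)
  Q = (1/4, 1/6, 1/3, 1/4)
0.0038 dits

Jensen-Shannon divergence is:
JSD(P||Q) = 0.5 × D_KL(P||M) + 0.5 × D_KL(Q||M)
where M = 0.5 × (P + Q) is the mixture distribution.

M = 0.5 × (7/25, 6/25, 8/25, 4/25) + 0.5 × (1/4, 1/6, 1/3, 1/4) = (0.265, 0.203333, 0.326667, 0.205)

D_KL(P||M) = 0.0039 dits
D_KL(Q||M) = 0.0038 dits

JSD(P||Q) = 0.5 × 0.0039 + 0.5 × 0.0038 = 0.0038 dits

Unlike KL divergence, JSD is symmetric and bounded: 0 ≤ JSD ≤ log(2).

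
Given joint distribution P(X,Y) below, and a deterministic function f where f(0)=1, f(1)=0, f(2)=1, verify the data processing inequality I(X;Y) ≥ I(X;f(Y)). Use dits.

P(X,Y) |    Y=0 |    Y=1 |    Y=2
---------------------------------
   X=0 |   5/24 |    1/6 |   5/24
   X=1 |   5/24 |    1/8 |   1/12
I(X;Y) = 0.0073, I(X;f(Y)) = 0.0001, inequality holds: 0.0073 ≥ 0.0001

Data Processing Inequality: For any Markov chain X → Y → Z, we have I(X;Y) ≥ I(X;Z).

Here Z = f(Y) is a deterministic function of Y, forming X → Y → Z.

Original I(X;Y) = 0.0073 dits

After applying f:
P(X,Z) where Z=f(Y):
- P(X,Z=0) = P(X,Y=1)
- P(X,Z=1) = P(X,Y=0) + P(X,Y=2)

I(X;Z) = I(X;f(Y)) = 0.0001 dits

Verification: 0.0073 ≥ 0.0001 ✓

Information cannot be created by processing; the function f can only lose information about X.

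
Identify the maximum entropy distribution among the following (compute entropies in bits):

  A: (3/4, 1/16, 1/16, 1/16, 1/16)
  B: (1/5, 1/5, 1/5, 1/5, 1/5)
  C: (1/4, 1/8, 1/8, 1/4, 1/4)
B

For a discrete distribution over n outcomes, entropy is maximized by the uniform distribution.

Computing entropies:
H(A) = 1.3113 bits
H(B) = 2.3219 bits
H(C) = 2.2500 bits

The uniform distribution (where all probabilities equal 1/5) achieves the maximum entropy of log_2(5) = 2.3219 bits.

Distribution B has the highest entropy.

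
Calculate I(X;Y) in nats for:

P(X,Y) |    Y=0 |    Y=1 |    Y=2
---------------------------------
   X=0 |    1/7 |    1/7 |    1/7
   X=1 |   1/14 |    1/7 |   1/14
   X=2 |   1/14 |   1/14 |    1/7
0.0284 nats

Mutual information: I(X;Y) = H(X) + H(Y) - H(X,Y)

Marginals:
P(X) = (3/7, 2/7, 2/7), H(X) = 1.0790 nats
P(Y) = (2/7, 5/14, 5/14), H(Y) = 1.0934 nats

Joint entropy: H(X,Y) = 2.1440 nats

I(X;Y) = 1.0790 + 1.0934 - 2.1440 = 0.0284 nats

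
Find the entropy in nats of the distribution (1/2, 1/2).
0.6931 nats

Shannon entropy is H(X) = -Σ p(x) log p(x).

For P = (1/2, 1/2):
H = -1/2 × log_e(1/2) -1/2 × log_e(1/2)
H = 0.6931 nats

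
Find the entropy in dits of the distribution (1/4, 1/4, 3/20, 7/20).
0.5842 dits

Shannon entropy is H(X) = -Σ p(x) log p(x).

For P = (1/4, 1/4, 3/20, 7/20):
H = -1/4 × log_10(1/4) -1/4 × log_10(1/4) -3/20 × log_10(3/20) -7/20 × log_10(7/20)
H = 0.5842 dits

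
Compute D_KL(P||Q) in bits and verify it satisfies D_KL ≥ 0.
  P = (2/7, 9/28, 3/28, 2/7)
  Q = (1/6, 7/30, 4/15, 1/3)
0.1662 bits

KL divergence satisfies the Gibbs inequality: D_KL(P||Q) ≥ 0 for all distributions P, Q.

D_KL(P||Q) = Σ p(x) log(p(x)/q(x))
Term by term:
  x=0: 2/7 × log_2[(2/7)/(1/6)] = 0.2222
  x=1: 9/28 × log_2[(9/28)/(7/30)] = 0.1485
  x=2: 3/28 × log_2[(3/28)/(4/15)] = -0.1409
  x=3: 2/7 × log_2[(2/7)/(1/3)] = -0.0635
D_KL(P||Q) = 0.1662 bits

D_KL(P||Q) = 0.1662 ≥ 0 ✓

This non-negativity is a fundamental property: relative entropy cannot be negative because it measures how different Q is from P.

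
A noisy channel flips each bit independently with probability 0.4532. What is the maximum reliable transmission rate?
0.0063 bits

For a binary symmetric channel (BSC) with error probability p:
Capacity C = 1 - H(p) bits per symbol

where H(p) = -p log₂(p) - (1-p) log₂(1-p) is the binary entropy function.

H(0.4532) = 0.9937 bits
C = 1 - 0.9937 = 0.0063 bits per symbol

This means we can reliably transmit up to 0.0063 bits of information per channel use.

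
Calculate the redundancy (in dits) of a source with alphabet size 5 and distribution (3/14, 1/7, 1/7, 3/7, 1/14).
0.0746 dits

Redundancy measures how far a source is from maximum entropy:
R = H_max - H(X)

Maximum entropy for 5 symbols: H_max = log_10(5) = 0.6990 dits
Actual entropy: H(X) = 0.6244 dits
Redundancy: R = 0.6990 - 0.6244 = 0.0746 dits

This redundancy represents potential for compression: the source could be compressed by 0.0746 dits per symbol.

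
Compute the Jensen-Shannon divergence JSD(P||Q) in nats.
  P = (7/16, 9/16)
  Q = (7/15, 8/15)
0.0004 nats

Jensen-Shannon divergence is:
JSD(P||Q) = 0.5 × D_KL(P||M) + 0.5 × D_KL(Q||M)
where M = 0.5 × (P + Q) is the mixture distribution.

M = 0.5 × (7/16, 9/16) + 0.5 × (7/15, 8/15) = (0.452083, 0.547917)

D_KL(P||M) = 0.0004 nats
D_KL(Q||M) = 0.0004 nats

JSD(P||Q) = 0.5 × 0.0004 + 0.5 × 0.0004 = 0.0004 nats

Unlike KL divergence, JSD is symmetric and bounded: 0 ≤ JSD ≤ log(2).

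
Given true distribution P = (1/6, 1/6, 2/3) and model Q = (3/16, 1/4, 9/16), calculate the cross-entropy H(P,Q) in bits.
1.2892 bits

Cross-entropy: H(P,Q) = -Σ p(x) log q(x)

Alternatively: H(P,Q) = H(P) + D_KL(P||Q)
H(P) = 1.2516 bits
D_KL(P||Q) = 0.0376 bits

H(P,Q) = 1.2516 + 0.0376 = 1.2892 bits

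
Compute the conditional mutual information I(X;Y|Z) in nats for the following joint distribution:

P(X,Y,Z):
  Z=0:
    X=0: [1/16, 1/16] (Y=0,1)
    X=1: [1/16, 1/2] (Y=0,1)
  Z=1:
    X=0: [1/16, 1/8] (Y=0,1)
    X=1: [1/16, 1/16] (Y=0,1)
0.0474 nats

Conditional mutual information: I(X;Y|Z) = H(X|Z) + H(Y|Z) - H(X,Y|Z)

H(Z) = 0.6211
H(X,Z) = 1.1574 → H(X|Z) = 0.5363
H(Y,Z) = 1.1574 → H(Y|Z) = 0.5363
H(X,Y,Z) = 1.6462 → H(X,Y|Z) = 1.0251

I(X;Y|Z) = 0.5363 + 0.5363 - 1.0251 = 0.0474 nats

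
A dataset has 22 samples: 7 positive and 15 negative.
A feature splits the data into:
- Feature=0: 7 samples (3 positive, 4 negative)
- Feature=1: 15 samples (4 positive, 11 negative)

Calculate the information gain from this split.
0.0185 bits

Information Gain = H(Y) - H(Y|Feature)

Before split:
P(positive) = 7/22 = 0.3182
H(Y) = 0.9024 bits

After split:
Feature=0: H = 0.9852 bits (weight = 7/22)
Feature=1: H = 0.8366 bits (weight = 15/22)
H(Y|Feature) = (7/22)×0.9852 + (15/22)×0.8366 = 0.8839 bits

Information Gain = 0.9024 - 0.8839 = 0.0185 bits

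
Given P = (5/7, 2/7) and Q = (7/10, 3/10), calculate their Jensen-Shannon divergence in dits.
0.0001 dits

Jensen-Shannon divergence is:
JSD(P||Q) = 0.5 × D_KL(P||M) + 0.5 × D_KL(Q||M)
where M = 0.5 × (P + Q) is the mixture distribution.

M = 0.5 × (5/7, 2/7) + 0.5 × (7/10, 3/10) = (0.707143, 0.292857)

D_KL(P||M) = 0.0001 dits
D_KL(Q||M) = 0.0001 dits

JSD(P||Q) = 0.5 × 0.0001 + 0.5 × 0.0001 = 0.0001 dits

Unlike KL divergence, JSD is symmetric and bounded: 0 ≤ JSD ≤ log(2).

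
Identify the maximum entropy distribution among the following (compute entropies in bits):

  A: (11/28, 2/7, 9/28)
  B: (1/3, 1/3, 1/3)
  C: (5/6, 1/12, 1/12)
B

For a discrete distribution over n outcomes, entropy is maximized by the uniform distribution.

Computing entropies:
H(A) = 1.5722 bits
H(B) = 1.5850 bits
H(C) = 0.8167 bits

The uniform distribution (where all probabilities equal 1/3) achieves the maximum entropy of log_2(3) = 1.5850 bits.

Distribution B has the highest entropy.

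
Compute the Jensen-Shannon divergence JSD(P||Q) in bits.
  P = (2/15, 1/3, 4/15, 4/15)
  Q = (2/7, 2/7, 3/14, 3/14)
0.0259 bits

Jensen-Shannon divergence is:
JSD(P||Q) = 0.5 × D_KL(P||M) + 0.5 × D_KL(Q||M)
where M = 0.5 × (P + Q) is the mixture distribution.

M = 0.5 × (2/15, 1/3, 4/15, 4/15) + 0.5 × (2/7, 2/7, 3/14, 3/14) = (0.209524, 0.309524, 0.240476, 0.240476)

D_KL(P||M) = 0.0282 bits
D_KL(Q||M) = 0.0236 bits

JSD(P||Q) = 0.5 × 0.0282 + 0.5 × 0.0236 = 0.0259 bits

Unlike KL divergence, JSD is symmetric and bounded: 0 ≤ JSD ≤ log(2).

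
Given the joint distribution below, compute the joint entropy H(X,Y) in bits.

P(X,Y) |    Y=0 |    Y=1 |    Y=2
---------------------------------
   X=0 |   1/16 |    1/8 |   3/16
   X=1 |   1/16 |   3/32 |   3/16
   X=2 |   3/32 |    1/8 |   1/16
3.0460 bits

Joint entropy is H(X,Y) = -Σ_{x,y} p(x,y) log p(x,y).

Summing over all non-zero entries:
H(X,Y) = -[1/16·log_2(1/16) + 1/8·log_2(1/8) + 3/16·log_2(3/16) + 1/16·log_2(1/16) + 3/32·log_2(3/32) + 3/16·log_2(3/16) + 3/32·log_2(3/32) + 1/8·log_2(1/8) + 1/16·log_2(1/16)]
H(X,Y) = 3.0460 bits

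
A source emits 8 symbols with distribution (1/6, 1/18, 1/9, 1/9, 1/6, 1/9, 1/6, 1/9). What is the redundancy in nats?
0.0464 nats

Redundancy measures how far a source is from maximum entropy:
R = H_max - H(X)

Maximum entropy for 8 symbols: H_max = log_e(8) = 2.0794 nats
Actual entropy: H(X) = 2.0330 nats
Redundancy: R = 2.0794 - 2.0330 = 0.0464 nats

This redundancy represents potential for compression: the source could be compressed by 0.0464 nats per symbol.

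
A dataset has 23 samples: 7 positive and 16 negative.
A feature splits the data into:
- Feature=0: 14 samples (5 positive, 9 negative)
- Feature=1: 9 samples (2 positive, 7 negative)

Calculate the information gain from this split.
0.0152 bits

Information Gain = H(Y) - H(Y|Feature)

Before split:
P(positive) = 7/23 = 0.3043
H(Y) = 0.8865 bits

After split:
Feature=0: H = 0.9403 bits (weight = 14/23)
Feature=1: H = 0.7642 bits (weight = 9/23)
H(Y|Feature) = (14/23)×0.9403 + (9/23)×0.7642 = 0.8714 bits

Information Gain = 0.8865 - 0.8714 = 0.0152 bits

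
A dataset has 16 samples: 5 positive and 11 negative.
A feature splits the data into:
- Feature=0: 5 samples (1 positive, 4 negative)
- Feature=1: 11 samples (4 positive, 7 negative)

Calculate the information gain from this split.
0.0203 bits

Information Gain = H(Y) - H(Y|Feature)

Before split:
P(positive) = 5/16 = 0.3125
H(Y) = 0.8960 bits

After split:
Feature=0: H = 0.7219 bits (weight = 5/16)
Feature=1: H = 0.9457 bits (weight = 11/16)
H(Y|Feature) = (5/16)×0.7219 + (11/16)×0.9457 = 0.8757 bits

Information Gain = 0.8960 - 0.8757 = 0.0203 bits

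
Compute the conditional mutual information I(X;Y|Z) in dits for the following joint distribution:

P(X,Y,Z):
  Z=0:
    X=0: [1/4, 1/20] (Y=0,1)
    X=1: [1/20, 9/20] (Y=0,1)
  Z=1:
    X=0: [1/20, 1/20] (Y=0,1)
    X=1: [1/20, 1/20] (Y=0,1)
0.1006 dits

Conditional mutual information: I(X;Y|Z) = H(X|Z) + H(Y|Z) - H(X,Y|Z)

H(Z) = 0.2173
H(X,Z) = 0.5074 → H(X|Z) = 0.2901
H(Y,Z) = 0.5074 → H(Y|Z) = 0.2901
H(X,Y,Z) = 0.6969 → H(X,Y|Z) = 0.4796

I(X;Y|Z) = 0.2901 + 0.2901 - 0.4796 = 0.1006 dits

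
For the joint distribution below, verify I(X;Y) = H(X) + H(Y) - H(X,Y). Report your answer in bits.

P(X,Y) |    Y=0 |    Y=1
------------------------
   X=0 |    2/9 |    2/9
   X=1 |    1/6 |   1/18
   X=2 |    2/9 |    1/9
I(X;Y) = 0.0333 bits

Mutual information has multiple equivalent forms:
- I(X;Y) = H(X) - H(X|Y)
- I(X;Y) = H(Y) - H(Y|X)
- I(X;Y) = H(X) + H(Y) - H(X,Y)

Computing all quantities:
H(X) = 1.5305, H(Y) = 0.9641, H(X,Y) = 2.4613
H(X|Y) = 1.4972, H(Y|X) = 0.9308

Verification:
H(X) - H(X|Y) = 1.5305 - 1.4972 = 0.0333
H(Y) - H(Y|X) = 0.9641 - 0.9308 = 0.0333
H(X) + H(Y) - H(X,Y) = 1.5305 + 0.9641 - 2.4613 = 0.0333

All forms give I(X;Y) = 0.0333 bits. ✓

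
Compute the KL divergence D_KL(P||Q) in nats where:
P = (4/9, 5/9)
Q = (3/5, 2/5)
0.0491 nats

KL divergence: D_KL(P||Q) = Σ p(x) log(p(x)/q(x))

Computing term by term:
  x=0: 4/9 × log_e[(4/9)/(3/5)] = 4/9 × -0.3001 = -0.1334
  x=1: 5/9 × log_e[(5/9)/(2/5)] = 5/9 × 0.3285 = 0.1825

D_KL(P||Q) = 0.0491 nats

Note: KL divergence is always non-negative and equals 0 iff P = Q.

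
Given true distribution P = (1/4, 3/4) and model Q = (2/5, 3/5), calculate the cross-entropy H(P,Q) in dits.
0.2659 dits

Cross-entropy: H(P,Q) = -Σ p(x) log q(x)

Alternatively: H(P,Q) = H(P) + D_KL(P||Q)
H(P) = 0.2442 dits
D_KL(P||Q) = 0.0217 dits

H(P,Q) = 0.2442 + 0.0217 = 0.2659 dits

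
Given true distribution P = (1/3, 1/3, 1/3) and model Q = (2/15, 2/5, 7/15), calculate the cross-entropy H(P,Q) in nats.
1.2311 nats

Cross-entropy: H(P,Q) = -Σ p(x) log q(x)

Alternatively: H(P,Q) = H(P) + D_KL(P||Q)
H(P) = 1.0986 nats
D_KL(P||Q) = 0.1325 nats

H(P,Q) = 1.0986 + 0.1325 = 1.2311 nats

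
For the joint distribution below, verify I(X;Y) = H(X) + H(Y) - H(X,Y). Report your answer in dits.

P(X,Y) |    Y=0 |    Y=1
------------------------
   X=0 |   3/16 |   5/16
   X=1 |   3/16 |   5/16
I(X;Y) = 0.0000 dits

Mutual information has multiple equivalent forms:
- I(X;Y) = H(X) - H(X|Y)
- I(X;Y) = H(Y) - H(Y|X)
- I(X;Y) = H(X) + H(Y) - H(X,Y)

Computing all quantities:
H(X) = 0.3010, H(Y) = 0.2873, H(X,Y) = 0.5883
H(X|Y) = 0.3010, H(Y|X) = 0.2873

Verification:
H(X) - H(X|Y) = 0.3010 - 0.3010 = 0.0000
H(Y) - H(Y|X) = 0.2873 - 0.2873 = 0.0000
H(X) + H(Y) - H(X,Y) = 0.3010 + 0.2873 - 0.5883 = 0.0000

All forms give I(X;Y) = 0.0000 dits. ✓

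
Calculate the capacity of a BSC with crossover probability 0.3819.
0.0406 bits

For a binary symmetric channel (BSC) with error probability p:
Capacity C = 1 - H(p) bits per symbol

where H(p) = -p log₂(p) - (1-p) log₂(1-p) is the binary entropy function.

H(0.3819) = 0.9594 bits
C = 1 - 0.9594 = 0.0406 bits per symbol

This means we can reliably transmit up to 0.0406 bits of information per channel use.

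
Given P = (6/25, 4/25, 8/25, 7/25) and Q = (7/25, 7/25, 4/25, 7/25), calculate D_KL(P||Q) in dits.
0.0414 dits

KL divergence: D_KL(P||Q) = Σ p(x) log(p(x)/q(x))

Computing term by term:
  x=0: 6/25 × log_10[(6/25)/(7/25)] = 6/25 × -0.0669 = -0.0161
  x=1: 4/25 × log_10[(4/25)/(7/25)] = 4/25 × -0.2430 = -0.0389
  x=2: 8/25 × log_10[(8/25)/(4/25)] = 8/25 × 0.3010 = 0.0963
  x=3: 7/25 × log_10[(7/25)/(7/25)] = 7/25 × 0.0000 = 0.0000

D_KL(P||Q) = 0.0414 dits

Note: KL divergence is always non-negative and equals 0 iff P = Q.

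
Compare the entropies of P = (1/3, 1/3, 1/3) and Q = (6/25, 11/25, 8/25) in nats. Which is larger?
P

Computing entropies in nats:
H(P) = 1.0986
H(Q) = 1.0684

Distribution P has higher entropy.

Intuition: The distribution closer to uniform (more spread out) has higher entropy.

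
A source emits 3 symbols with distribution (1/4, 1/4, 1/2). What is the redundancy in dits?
0.0256 dits

Redundancy measures how far a source is from maximum entropy:
R = H_max - H(X)

Maximum entropy for 3 symbols: H_max = log_10(3) = 0.4771 dits
Actual entropy: H(X) = 0.4515 dits
Redundancy: R = 0.4771 - 0.4515 = 0.0256 dits

This redundancy represents potential for compression: the source could be compressed by 0.0256 dits per symbol.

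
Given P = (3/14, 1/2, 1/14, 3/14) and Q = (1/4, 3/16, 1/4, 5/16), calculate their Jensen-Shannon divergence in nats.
0.0684 nats

Jensen-Shannon divergence is:
JSD(P||Q) = 0.5 × D_KL(P||M) + 0.5 × D_KL(Q||M)
where M = 0.5 × (P + Q) is the mixture distribution.

M = 0.5 × (3/14, 1/2, 1/14, 3/14) + 0.5 × (1/4, 3/16, 1/4, 5/16) = (0.232143, 11/32, 0.160714, 0.263393)

D_KL(P||M) = 0.0681 nats
D_KL(Q||M) = 0.0688 nats

JSD(P||Q) = 0.5 × 0.0681 + 0.5 × 0.0688 = 0.0684 nats

Unlike KL divergence, JSD is symmetric and bounded: 0 ≤ JSD ≤ log(2).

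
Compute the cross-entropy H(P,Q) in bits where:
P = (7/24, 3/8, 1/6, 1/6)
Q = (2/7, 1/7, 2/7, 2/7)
2.1824 bits

Cross-entropy: H(P,Q) = -Σ p(x) log q(x)

Alternatively: H(P,Q) = H(P) + D_KL(P||Q)
H(P) = 1.9108 bits
D_KL(P||Q) = 0.2716 bits

H(P,Q) = 1.9108 + 0.2716 = 2.1824 bits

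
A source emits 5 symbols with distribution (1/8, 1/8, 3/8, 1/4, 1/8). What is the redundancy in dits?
0.0501 dits

Redundancy measures how far a source is from maximum entropy:
R = H_max - H(X)

Maximum entropy for 5 symbols: H_max = log_10(5) = 0.6990 dits
Actual entropy: H(X) = 0.6489 dits
Redundancy: R = 0.6990 - 0.6489 = 0.0501 dits

This redundancy represents potential for compression: the source could be compressed by 0.0501 dits per symbol.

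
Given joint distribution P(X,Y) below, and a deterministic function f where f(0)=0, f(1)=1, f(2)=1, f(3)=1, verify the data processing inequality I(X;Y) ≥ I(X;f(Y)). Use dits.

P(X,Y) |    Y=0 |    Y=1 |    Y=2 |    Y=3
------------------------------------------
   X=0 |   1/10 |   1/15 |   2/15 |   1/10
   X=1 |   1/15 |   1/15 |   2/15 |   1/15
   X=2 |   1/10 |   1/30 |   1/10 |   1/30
I(X;Y) = 0.0082, I(X;f(Y)) = 0.0051, inequality holds: 0.0082 ≥ 0.0051

Data Processing Inequality: For any Markov chain X → Y → Z, we have I(X;Y) ≥ I(X;Z).

Here Z = f(Y) is a deterministic function of Y, forming X → Y → Z.

Original I(X;Y) = 0.0082 dits

After applying f:
P(X,Z) where Z=f(Y):
- P(X,Z=0) = P(X,Y=0)
- P(X,Z=1) = P(X,Y=1) + P(X,Y=2) + P(X,Y=3)

I(X;Z) = I(X;f(Y)) = 0.0051 dits

Verification: 0.0082 ≥ 0.0051 ✓

Information cannot be created by processing; the function f can only lose information about X.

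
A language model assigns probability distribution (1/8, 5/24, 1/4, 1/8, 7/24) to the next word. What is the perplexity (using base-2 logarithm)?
4.7238

Perplexity is 2^H (or exp(H) for natural log).

First, H = -Σ p log p = 2.2399 bits
Perplexity = 2^2.2399 = 4.7238

Interpretation: The model's uncertainty is equivalent to choosing uniformly among 4.7 options.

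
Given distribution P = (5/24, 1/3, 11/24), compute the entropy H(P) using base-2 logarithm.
1.5157 bits

Shannon entropy is H(X) = -Σ p(x) log p(x).

For P = (5/24, 1/3, 11/24):
H = -5/24 × log_2(5/24) -1/3 × log_2(1/3) -11/24 × log_2(11/24)
H = 1.5157 bits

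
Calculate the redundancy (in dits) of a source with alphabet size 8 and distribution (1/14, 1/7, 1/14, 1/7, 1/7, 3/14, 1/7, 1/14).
0.0312 dits

Redundancy measures how far a source is from maximum entropy:
R = H_max - H(X)

Maximum entropy for 8 symbols: H_max = log_10(8) = 0.9031 dits
Actual entropy: H(X) = 0.8719 dits
Redundancy: R = 0.9031 - 0.8719 = 0.0312 dits

This redundancy represents potential for compression: the source could be compressed by 0.0312 dits per symbol.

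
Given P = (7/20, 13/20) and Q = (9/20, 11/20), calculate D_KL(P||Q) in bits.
0.0298 bits

KL divergence: D_KL(P||Q) = Σ p(x) log(p(x)/q(x))

Computing term by term:
  x=0: 7/20 × log_2[(7/20)/(9/20)] = 7/20 × -0.3626 = -0.1269
  x=1: 13/20 × log_2[(13/20)/(11/20)] = 13/20 × 0.2410 = 0.1567

D_KL(P||Q) = 0.0298 bits

Note: KL divergence is always non-negative and equals 0 iff P = Q.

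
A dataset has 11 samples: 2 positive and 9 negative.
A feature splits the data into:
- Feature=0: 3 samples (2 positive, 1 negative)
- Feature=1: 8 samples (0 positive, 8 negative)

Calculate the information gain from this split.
0.4336 bits

Information Gain = H(Y) - H(Y|Feature)

Before split:
P(positive) = 2/11 = 0.1818
H(Y) = 0.6840 bits

After split:
Feature=0: H = 0.9183 bits (weight = 3/11)
Feature=1: H = 0.0000 bits (weight = 8/11)
H(Y|Feature) = (3/11)×0.9183 + (8/11)×0.0000 = 0.2504 bits

Information Gain = 0.6840 - 0.2504 = 0.4336 bits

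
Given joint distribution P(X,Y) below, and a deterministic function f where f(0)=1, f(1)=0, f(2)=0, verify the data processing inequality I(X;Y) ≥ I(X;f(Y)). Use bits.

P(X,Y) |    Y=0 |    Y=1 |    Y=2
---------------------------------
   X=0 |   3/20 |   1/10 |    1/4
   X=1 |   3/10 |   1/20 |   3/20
I(X;Y) = 0.0672, I(X;f(Y)) = 0.0667, inequality holds: 0.0672 ≥ 0.0667

Data Processing Inequality: For any Markov chain X → Y → Z, we have I(X;Y) ≥ I(X;Z).

Here Z = f(Y) is a deterministic function of Y, forming X → Y → Z.

Original I(X;Y) = 0.0672 bits

After applying f:
P(X,Z) where Z=f(Y):
- P(X,Z=0) = P(X,Y=1) + P(X,Y=2)
- P(X,Z=1) = P(X,Y=0)

I(X;Z) = I(X;f(Y)) = 0.0667 bits

Verification: 0.0672 ≥ 0.0667 ✓

Information cannot be created by processing; the function f can only lose information about X.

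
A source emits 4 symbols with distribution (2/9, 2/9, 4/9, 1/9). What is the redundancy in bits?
0.1634 bits

Redundancy measures how far a source is from maximum entropy:
R = H_max - H(X)

Maximum entropy for 4 symbols: H_max = log_2(4) = 2.0000 bits
Actual entropy: H(X) = 1.8366 bits
Redundancy: R = 2.0000 - 1.8366 = 0.1634 bits

This redundancy represents potential for compression: the source could be compressed by 0.1634 bits per symbol.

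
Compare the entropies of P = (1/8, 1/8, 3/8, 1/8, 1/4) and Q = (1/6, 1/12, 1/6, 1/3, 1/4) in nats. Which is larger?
Q

Computing entropies in nats:
H(P) = 1.4942
H(Q) = 1.5171

Distribution Q has higher entropy.

Intuition: The distribution closer to uniform (more spread out) has higher entropy.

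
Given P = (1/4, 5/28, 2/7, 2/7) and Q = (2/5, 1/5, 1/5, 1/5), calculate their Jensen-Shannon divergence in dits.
0.0072 dits

Jensen-Shannon divergence is:
JSD(P||Q) = 0.5 × D_KL(P||M) + 0.5 × D_KL(Q||M)
where M = 0.5 × (P + Q) is the mixture distribution.

M = 0.5 × (1/4, 5/28, 2/7, 2/7) + 0.5 × (2/5, 1/5, 1/5, 1/5) = (13/40, 0.189286, 0.242857, 0.242857)

D_KL(P||M) = 0.0073 dits
D_KL(Q||M) = 0.0071 dits

JSD(P||Q) = 0.5 × 0.0073 + 0.5 × 0.0071 = 0.0072 dits

Unlike KL divergence, JSD is symmetric and bounded: 0 ≤ JSD ≤ log(2).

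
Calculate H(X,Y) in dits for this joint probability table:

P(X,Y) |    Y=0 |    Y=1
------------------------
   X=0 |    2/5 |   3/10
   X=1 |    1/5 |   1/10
0.5558 dits

Joint entropy is H(X,Y) = -Σ_{x,y} p(x,y) log p(x,y).

Summing over all non-zero entries:
H(X,Y) = -[2/5·log_10(2/5) + 3/10·log_10(3/10) + 1/5·log_10(1/5) + 1/10·log_10(1/10)]
H(X,Y) = 0.5558 dits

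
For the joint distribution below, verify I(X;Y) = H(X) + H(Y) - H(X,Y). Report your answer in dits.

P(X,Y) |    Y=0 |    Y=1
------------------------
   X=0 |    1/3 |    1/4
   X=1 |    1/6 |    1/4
I(X;Y) = 0.0062 dits

Mutual information has multiple equivalent forms:
- I(X;Y) = H(X) - H(X|Y)
- I(X;Y) = H(Y) - H(Y|X)
- I(X;Y) = H(X) + H(Y) - H(X,Y)

Computing all quantities:
H(X) = 0.2950, H(Y) = 0.3010, H(X,Y) = 0.5898
H(X|Y) = 0.2887, H(Y|X) = 0.2948

Verification:
H(X) - H(X|Y) = 0.2950 - 0.2887 = 0.0062
H(Y) - H(Y|X) = 0.3010 - 0.2948 = 0.0062
H(X) + H(Y) - H(X,Y) = 0.2950 + 0.3010 - 0.5898 = 0.0062

All forms give I(X;Y) = 0.0062 dits. ✓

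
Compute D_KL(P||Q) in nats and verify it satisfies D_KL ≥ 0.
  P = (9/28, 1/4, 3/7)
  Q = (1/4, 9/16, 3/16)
0.2323 nats

KL divergence satisfies the Gibbs inequality: D_KL(P||Q) ≥ 0 for all distributions P, Q.

D_KL(P||Q) = Σ p(x) log(p(x)/q(x))
Term by term:
  x=0: 9/28 × log_e[(9/28)/(1/4)] = 0.0808
  x=1: 1/4 × log_e[(1/4)/(9/16)] = -0.2027
  x=2: 3/7 × log_e[(3/7)/(3/16)] = 0.3543
D_KL(P||Q) = 0.2323 nats

D_KL(P||Q) = 0.2323 ≥ 0 ✓

This non-negativity is a fundamental property: relative entropy cannot be negative because it measures how different Q is from P.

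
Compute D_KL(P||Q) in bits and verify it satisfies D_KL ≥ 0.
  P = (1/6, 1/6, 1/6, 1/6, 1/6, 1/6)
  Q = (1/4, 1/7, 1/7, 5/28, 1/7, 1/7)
0.0342 bits

KL divergence satisfies the Gibbs inequality: D_KL(P||Q) ≥ 0 for all distributions P, Q.

D_KL(P||Q) = Σ p(x) log(p(x)/q(x))
Term by term:
  x=0: 1/6 × log_2[(1/6)/(1/4)] = -0.0975
  x=1: 1/6 × log_2[(1/6)/(1/7)] = 0.0371
  x=2: 1/6 × log_2[(1/6)/(1/7)] = 0.0371
  x=3: 1/6 × log_2[(1/6)/(5/28)] = -0.0166
  x=4: 1/6 × log_2[(1/6)/(1/7)] = 0.0371
  x=5: 1/6 × log_2[(1/6)/(1/7)] = 0.0371
D_KL(P||Q) = 0.0342 bits

D_KL(P||Q) = 0.0342 ≥ 0 ✓

This non-negativity is a fundamental property: relative entropy cannot be negative because it measures how different Q is from P.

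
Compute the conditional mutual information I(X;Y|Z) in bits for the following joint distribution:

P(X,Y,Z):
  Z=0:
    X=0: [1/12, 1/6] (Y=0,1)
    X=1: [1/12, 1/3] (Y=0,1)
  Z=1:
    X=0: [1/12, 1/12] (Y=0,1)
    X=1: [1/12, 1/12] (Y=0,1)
0.0105 bits

Conditional mutual information: I(X;Y|Z) = H(X|Z) + H(Y|Z) - H(X,Y|Z)

H(Z) = 0.9183
H(X,Z) = 1.8879 → H(X|Z) = 0.9696
H(Y,Z) = 1.7925 → H(Y|Z) = 0.8742
H(X,Y,Z) = 2.7516 → H(X,Y|Z) = 1.8333

I(X;Y|Z) = 0.9696 + 0.8742 - 1.8333 = 0.0105 bits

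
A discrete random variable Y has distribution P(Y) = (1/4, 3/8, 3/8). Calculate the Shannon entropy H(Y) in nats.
1.0822 nats

Shannon entropy is H(X) = -Σ p(x) log p(x).

For P = (1/4, 3/8, 3/8):
H = -1/4 × log_e(1/4) -3/8 × log_e(3/8) -3/8 × log_e(3/8)
H = 1.0822 nats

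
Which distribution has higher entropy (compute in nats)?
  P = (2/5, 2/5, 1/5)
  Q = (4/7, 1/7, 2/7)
P

Computing entropies in nats:
H(P) = 1.0549
H(Q) = 0.9557

Distribution P has higher entropy.

Intuition: The distribution closer to uniform (more spread out) has higher entropy.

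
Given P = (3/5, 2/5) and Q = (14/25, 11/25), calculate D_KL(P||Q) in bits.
0.0047 bits

KL divergence: D_KL(P||Q) = Σ p(x) log(p(x)/q(x))

Computing term by term:
  x=0: 3/5 × log_2[(3/5)/(14/25)] = 3/5 × 0.0995 = 0.0597
  x=1: 2/5 × log_2[(2/5)/(11/25)] = 2/5 × -0.1375 = -0.0550

D_KL(P||Q) = 0.0047 bits

Note: KL divergence is always non-negative and equals 0 iff P = Q.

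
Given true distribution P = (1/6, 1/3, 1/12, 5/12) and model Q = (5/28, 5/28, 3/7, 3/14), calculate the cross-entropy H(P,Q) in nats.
1.5738 nats

Cross-entropy: H(P,Q) = -Σ p(x) log q(x)

Alternatively: H(P,Q) = H(P) + D_KL(P||Q)
H(P) = 1.2367 nats
D_KL(P||Q) = 0.3372 nats

H(P,Q) = 1.2367 + 0.3372 = 1.5738 nats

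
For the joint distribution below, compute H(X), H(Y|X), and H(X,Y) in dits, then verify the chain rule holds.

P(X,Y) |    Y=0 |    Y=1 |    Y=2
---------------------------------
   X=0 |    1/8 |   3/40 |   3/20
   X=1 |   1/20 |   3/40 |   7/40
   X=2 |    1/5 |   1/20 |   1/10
H(X,Y) = 0.9076, H(X) = 0.4760, H(Y|X) = 0.4316 (all in dits)

Chain rule: H(X,Y) = H(X) + H(Y|X)

Left side — joint entropy directly:
H(X,Y) = -Σ p(x,y) log p(x,y) = 0.9076 dits

Right side — compute H(Y|X) from the conditional distributions:
P(X) = (7/20, 3/10, 7/20), so H(X) = 0.4760 dits
H(Y|X) = Σ_x P(X=x) · H(Y|X=x):
  P(Y|X=0) = (5/14, 3/14, 3/7), H(Y|X=0) = 0.4608, weight P(X=0) = 7/20
  P(Y|X=1) = (1/6, 1/4, 7/12), H(Y|X=1) = 0.4168, weight P(X=1) = 3/10
  P(Y|X=2) = (4/7, 1/7, 2/7), H(Y|X=2) = 0.4151, weight P(X=2) = 7/20
H(Y|X) = 0.4316 dits

H(X) + H(Y|X) = 0.4760 + 0.4316 = 0.9076 dits

Both sides equal 0.9076 dits. ✓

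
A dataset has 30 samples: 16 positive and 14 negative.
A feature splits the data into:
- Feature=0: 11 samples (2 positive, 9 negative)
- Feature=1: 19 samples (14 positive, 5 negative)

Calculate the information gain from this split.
0.2194 bits

Information Gain = H(Y) - H(Y|Feature)

Before split:
P(positive) = 16/30 = 0.5333
H(Y) = 0.9968 bits

After split:
Feature=0: H = 0.6840 bits (weight = 11/30)
Feature=1: H = 0.8315 bits (weight = 19/30)
H(Y|Feature) = (11/30)×0.6840 + (19/30)×0.8315 = 0.7774 bits

Information Gain = 0.9968 - 0.7774 = 0.2194 bits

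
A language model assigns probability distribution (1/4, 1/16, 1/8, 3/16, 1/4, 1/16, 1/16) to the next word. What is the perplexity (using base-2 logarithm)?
5.9704

Perplexity is 2^H (or exp(H) for natural log).

First, H = -Σ p log p = 2.5778 bits
Perplexity = 2^2.5778 = 5.9704

Interpretation: The model's uncertainty is equivalent to choosing uniformly among 6.0 options.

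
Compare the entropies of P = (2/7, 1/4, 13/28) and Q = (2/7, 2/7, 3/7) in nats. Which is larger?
Q

Computing entropies in nats:
H(P) = 1.0607
H(Q) = 1.0790

Distribution Q has higher entropy.

Intuition: The distribution closer to uniform (more spread out) has higher entropy.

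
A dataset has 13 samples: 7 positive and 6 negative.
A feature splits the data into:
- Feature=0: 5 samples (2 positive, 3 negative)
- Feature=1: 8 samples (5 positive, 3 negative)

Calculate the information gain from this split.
0.0349 bits

Information Gain = H(Y) - H(Y|Feature)

Before split:
P(positive) = 7/13 = 0.5385
H(Y) = 0.9957 bits

After split:
Feature=0: H = 0.9710 bits (weight = 5/13)
Feature=1: H = 0.9544 bits (weight = 8/13)
H(Y|Feature) = (5/13)×0.9710 + (8/13)×0.9544 = 0.9608 bits

Information Gain = 0.9957 - 0.9608 = 0.0349 bits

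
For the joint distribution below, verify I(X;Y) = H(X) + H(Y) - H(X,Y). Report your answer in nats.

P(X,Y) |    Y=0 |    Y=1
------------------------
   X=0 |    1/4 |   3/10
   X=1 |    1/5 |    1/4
I(X;Y) = 0.0001 nats

Mutual information has multiple equivalent forms:
- I(X;Y) = H(X) - H(X|Y)
- I(X;Y) = H(Y) - H(Y|X)
- I(X;Y) = H(X) + H(Y) - H(X,Y)

Computing all quantities:
H(X) = 0.6881, H(Y) = 0.6881, H(X,Y) = 1.3762
H(X|Y) = 0.6881, H(Y|X) = 0.6881

Verification:
H(X) - H(X|Y) = 0.6881 - 0.6881 = 0.0001
H(Y) - H(Y|X) = 0.6881 - 0.6881 = 0.0001
H(X) + H(Y) - H(X,Y) = 0.6881 + 0.6881 - 1.3762 = 0.0001

All forms give I(X;Y) = 0.0001 nats. ✓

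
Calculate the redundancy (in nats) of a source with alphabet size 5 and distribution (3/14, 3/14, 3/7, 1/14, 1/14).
0.2091 nats

Redundancy measures how far a source is from maximum entropy:
R = H_max - H(X)

Maximum entropy for 5 symbols: H_max = log_e(5) = 1.6094 nats
Actual entropy: H(X) = 1.4003 nats
Redundancy: R = 1.6094 - 1.4003 = 0.2091 nats

This redundancy represents potential for compression: the source could be compressed by 0.2091 nats per symbol.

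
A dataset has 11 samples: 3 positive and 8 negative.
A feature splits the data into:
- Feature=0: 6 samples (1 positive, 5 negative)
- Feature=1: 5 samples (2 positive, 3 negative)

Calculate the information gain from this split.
0.0495 bits

Information Gain = H(Y) - H(Y|Feature)

Before split:
P(positive) = 3/11 = 0.2727
H(Y) = 0.8454 bits

After split:
Feature=0: H = 0.6500 bits (weight = 6/11)
Feature=1: H = 0.9710 bits (weight = 5/11)
H(Y|Feature) = (6/11)×0.6500 + (5/11)×0.9710 = 0.7959 bits

Information Gain = 0.8454 - 0.7959 = 0.0495 bits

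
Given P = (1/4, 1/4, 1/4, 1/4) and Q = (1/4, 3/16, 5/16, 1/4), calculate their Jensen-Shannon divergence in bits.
0.0057 bits

Jensen-Shannon divergence is:
JSD(P||Q) = 0.5 × D_KL(P||M) + 0.5 × D_KL(Q||M)
where M = 0.5 × (P + Q) is the mixture distribution.

M = 0.5 × (1/4, 1/4, 1/4, 1/4) + 0.5 × (1/4, 3/16, 5/16, 1/4) = (1/4, 7/32, 9/32, 1/4)

D_KL(P||M) = 0.0057 bits
D_KL(Q||M) = 0.0058 bits

JSD(P||Q) = 0.5 × 0.0057 + 0.5 × 0.0058 = 0.0057 bits

Unlike KL divergence, JSD is symmetric and bounded: 0 ≤ JSD ≤ log(2).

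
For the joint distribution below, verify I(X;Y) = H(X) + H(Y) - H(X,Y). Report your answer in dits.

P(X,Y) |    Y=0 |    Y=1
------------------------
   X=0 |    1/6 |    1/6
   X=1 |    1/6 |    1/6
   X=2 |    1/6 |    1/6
I(X;Y) = 0.0000 dits

Mutual information has multiple equivalent forms:
- I(X;Y) = H(X) - H(X|Y)
- I(X;Y) = H(Y) - H(Y|X)
- I(X;Y) = H(X) + H(Y) - H(X,Y)

Computing all quantities:
H(X) = 0.4771, H(Y) = 0.3010, H(X,Y) = 0.7782
H(X|Y) = 0.4771, H(Y|X) = 0.3010

Verification:
H(X) - H(X|Y) = 0.4771 - 0.4771 = 0.0000
H(Y) - H(Y|X) = 0.3010 - 0.3010 = 0.0000
H(X) + H(Y) - H(X,Y) = 0.4771 + 0.3010 - 0.7782 = 0.0000

All forms give I(X;Y) = 0.0000 dits. ✓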